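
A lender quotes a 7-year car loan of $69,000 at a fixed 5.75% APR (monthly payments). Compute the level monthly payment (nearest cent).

$999.74

At 5.75% the monthly rate is 0.0047917, so the payment is 69,000 × 0.0047917 / (1 − 1.0047917^−84) = $999.74.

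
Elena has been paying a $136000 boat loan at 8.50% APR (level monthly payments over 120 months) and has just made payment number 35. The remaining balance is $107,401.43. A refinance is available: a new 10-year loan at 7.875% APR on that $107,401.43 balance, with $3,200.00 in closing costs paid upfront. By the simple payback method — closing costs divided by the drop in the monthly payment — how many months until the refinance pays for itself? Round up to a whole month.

9 months

Current payment = 136,000 × 8.5%/12 / (1 − (1+0.0070833)^−120) = $1,686.21.
Refinanced payment = 107,401.43 × 0.0065625 / (1 − (1+0.0065625)^−120) = $1,295.99.
Monthly savings = $1,686.21 − $1,295.99 = $390.22.
Break-even = $3,200.00 / $390.22 = 8.20 → 9 months.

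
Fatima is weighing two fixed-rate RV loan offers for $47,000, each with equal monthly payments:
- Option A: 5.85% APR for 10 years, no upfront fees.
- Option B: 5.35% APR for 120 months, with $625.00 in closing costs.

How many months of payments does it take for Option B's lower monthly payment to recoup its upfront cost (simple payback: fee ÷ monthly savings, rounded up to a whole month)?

Option A: at 5.85% the monthly rate is 0.0048750, so the payment is 47,000 × 0.0048750 / (1 − 1.0048750^−120) = $518.26.
Option B: at 5.35% the monthly rate is 0.0044583, so the payment is 47,000 × 0.0044583 / (1 − 1.0044583^−120) = $506.59.
Monthly savings = $518.26 − $506.59 = $11.67.
Break-even = $625.00 / $11.67 = 53.56 → 54 months.

54 months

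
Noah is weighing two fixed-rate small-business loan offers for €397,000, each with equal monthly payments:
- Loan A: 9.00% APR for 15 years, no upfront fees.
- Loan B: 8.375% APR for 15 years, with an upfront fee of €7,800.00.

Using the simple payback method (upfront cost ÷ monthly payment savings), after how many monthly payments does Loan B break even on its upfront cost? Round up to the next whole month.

Loan A: monthly rate = 9%/12 = 0.0075000; payment = 397,000 × 0.0075000 / (1 − (1+0.0075000)^−180) = €4,026.64.
Loan B: monthly rate = 8.375%/12 = 0.0069792; payment = 397,000 × 0.0069792 / (1 − (1+0.0069792)^−180) = €3,880.38.
Monthly savings = €4,026.64 − €3,880.38 = €146.26.
Break-even = €7,800.00 / €146.26 = 53.33 → 54 months.

54 months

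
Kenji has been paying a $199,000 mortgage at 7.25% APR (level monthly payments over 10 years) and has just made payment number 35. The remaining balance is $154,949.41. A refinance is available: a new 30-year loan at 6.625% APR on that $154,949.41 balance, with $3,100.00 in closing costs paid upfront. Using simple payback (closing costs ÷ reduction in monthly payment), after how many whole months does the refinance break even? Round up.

3 months

Current payment = 199,000 × 7.25%/12 / (1 − (1+0.0060417)^−120) = $2,336.28.
Refinanced payment = 154,949.41 × 0.0055208 / (1 − (1+0.0055208)^−360) = $992.16.
Monthly savings = $2,336.28 − $992.16 = $1,344.12.
Break-even = $3,100.00 / $1,344.12 = 2.31 → 3 months.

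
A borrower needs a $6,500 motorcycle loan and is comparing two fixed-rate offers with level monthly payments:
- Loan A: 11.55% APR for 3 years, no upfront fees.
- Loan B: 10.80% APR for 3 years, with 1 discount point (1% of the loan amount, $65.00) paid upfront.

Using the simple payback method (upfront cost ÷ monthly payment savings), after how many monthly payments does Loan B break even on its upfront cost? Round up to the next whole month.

29 months

Loan A: monthly rate = 11.55%/12 = 0.0096250; payment = 6,500 × 0.0096250 / (1 − (1+0.0096250)^−36) = $214.50.
Loan B: monthly rate = 10.8%/12 = 0.0090000; payment = 6,500 × 0.0090000 / (1 − (1+0.0090000)^−36) = $212.19.
Monthly savings = $214.50 − $212.19 = $2.31.
Break-even = $65.00 / $2.31 = 28.14 → 29 months.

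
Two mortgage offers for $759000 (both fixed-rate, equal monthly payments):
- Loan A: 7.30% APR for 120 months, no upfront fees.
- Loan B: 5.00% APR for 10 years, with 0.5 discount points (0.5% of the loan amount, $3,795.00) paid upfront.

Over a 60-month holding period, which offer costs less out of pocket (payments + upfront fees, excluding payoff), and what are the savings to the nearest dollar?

Loan B by $49,009

Loan A: at 7.30% the monthly rate is 0.0060833, so the payment is 759,000 × 0.0060833 / (1 − 1.0060833^−120) = $8,930.43.
Loan B: at 5.00% the monthly rate is 0.0041667, so the payment is 759,000 × 0.0041667 / (1 − 1.0041667^−120) = $8,050.37.
Over 60 months: Loan A costs 60 × $8,930.43 = $535,825.80; Loan B costs 60 × $8,050.37 + $3,795.00 = $486,817.20.
Loan B is cheaper by $535,825.80 − $486,817.20 = $49,008.60.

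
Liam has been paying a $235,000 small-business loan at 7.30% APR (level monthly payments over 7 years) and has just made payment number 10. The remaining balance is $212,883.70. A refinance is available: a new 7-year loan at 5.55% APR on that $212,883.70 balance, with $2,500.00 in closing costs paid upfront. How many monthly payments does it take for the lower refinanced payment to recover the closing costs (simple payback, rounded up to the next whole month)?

5 months

Current payment = 235,000 × 7.3%/12 / (1 − (1+0.0060833)^−84) = $3,581.34.
Refinanced payment = 212,883.70 × 0.0046250 / (1 − (1+0.0046250)^−84) = $3,064.20.
Monthly savings = $3,581.34 − $3,064.20 = $517.14.
Break-even = $2,500.00 / $517.14 = 4.83 → 5 months.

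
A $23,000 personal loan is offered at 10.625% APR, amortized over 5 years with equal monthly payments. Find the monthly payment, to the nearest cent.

At 10.625% the monthly rate is 0.0088542, so the payment is 23,000 × 0.0088542 / (1 − 1.0088542^−60) = $495.79.

$495.79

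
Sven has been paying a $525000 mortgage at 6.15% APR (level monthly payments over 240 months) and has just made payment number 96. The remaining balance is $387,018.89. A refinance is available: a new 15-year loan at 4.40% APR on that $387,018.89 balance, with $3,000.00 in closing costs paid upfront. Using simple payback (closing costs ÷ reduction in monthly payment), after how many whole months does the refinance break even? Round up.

Current payment = 525,000 × 6.15%/12 / (1 − (1+0.0051250)^−240) = $3,806.84.
Refinanced payment = 387,018.89 × 0.0036667 / (1 − (1+0.0036667)^−180) = $2,940.93.
Monthly savings = $3,806.84 − $2,940.93 = $865.91.
Break-even = $3,000.00 / $865.91 = 3.46 → 4 months.

4 months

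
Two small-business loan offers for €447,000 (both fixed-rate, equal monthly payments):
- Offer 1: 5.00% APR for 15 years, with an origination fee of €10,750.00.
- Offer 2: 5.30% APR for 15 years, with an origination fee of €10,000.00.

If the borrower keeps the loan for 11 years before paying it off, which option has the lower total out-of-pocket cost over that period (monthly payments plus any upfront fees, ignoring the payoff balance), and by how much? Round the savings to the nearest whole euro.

Offer 1: at 5.00% the monthly rate is 0.0041667, so the payment is 447,000 × 0.0041667 / (1 − 1.0041667^−180) = €3,534.85.
Offer 2: monthly rate = 5.3%/12 = 0.0044167; payment = 447,000 × 0.0044167 / (1 − (1+0.0044167)^−180) = €3,605.10.
Over 132 months: Offer 1 costs 132 × €3,534.85 + €10,750.00 = €477,350.20; Offer 2 costs 132 × €3,605.10 + €10,000.00 = €485,873.20.
Offer 1 is cheaper by €485,873.20 − €477,350.20 = €8,523.00.

Offer 1 by €8,523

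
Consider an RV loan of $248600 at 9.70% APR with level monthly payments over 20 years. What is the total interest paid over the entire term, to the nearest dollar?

$315,362

Monthly rate = 9.7%/12 = 0.0080833; payment = 248,600 × 0.0080833 / (1 − (1+0.0080833)^−240) = $2,349.84.
Total paid = 240 × $2,349.84 = $563,961.60; interest = $563,961.60 − $248,600 = $315,361.60.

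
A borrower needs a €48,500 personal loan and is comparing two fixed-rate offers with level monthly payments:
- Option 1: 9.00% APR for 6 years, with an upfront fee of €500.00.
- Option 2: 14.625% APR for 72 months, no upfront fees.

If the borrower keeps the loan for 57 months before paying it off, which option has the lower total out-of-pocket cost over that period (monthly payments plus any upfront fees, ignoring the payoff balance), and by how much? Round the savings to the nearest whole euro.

Option 1: at 9.00% the monthly rate is 0.0075000, so the payment is 48,500 × 0.0075000 / (1 − 1.0075000^−72) = €874.24.
Option 2: at 14.625% the monthly rate is 0.0121875, so the payment is 48,500 × 0.0121875 / (1 − 1.0121875^−72) = €1,015.68.
Over 57 months: Option 1 costs 57 × €874.24 + €500.00 = €50,331.68; Option 2 costs 57 × €1,015.68 = €57,893.76.
Option 1 is cheaper by €57,893.76 − €50,331.68 = €7,562.08.

Option 1 by €7,562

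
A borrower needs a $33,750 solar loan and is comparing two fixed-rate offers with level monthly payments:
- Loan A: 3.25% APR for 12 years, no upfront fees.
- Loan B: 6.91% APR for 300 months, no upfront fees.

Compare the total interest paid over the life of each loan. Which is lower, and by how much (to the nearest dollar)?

Loan A by $30,178

Loan A: monthly rate = 3.25%/12 = 0.0027083; payment = 33,750 × 0.0027083 / (1 − (1+0.0027083)^−144) = $283.35.
Total interest on Loan A = 144 × $283.35 − $33,750 = $7,052.40.
Loan B: monthly rate = 6.91%/12 = 0.0057583; payment = 33,750 × 0.0057583 / (1 − (1+0.0057583)^−300) = $236.60.
Total interest on Loan B = 300 × $236.60 − $33,750 = $37,230.00.
Loan A is lower by $30,177.60.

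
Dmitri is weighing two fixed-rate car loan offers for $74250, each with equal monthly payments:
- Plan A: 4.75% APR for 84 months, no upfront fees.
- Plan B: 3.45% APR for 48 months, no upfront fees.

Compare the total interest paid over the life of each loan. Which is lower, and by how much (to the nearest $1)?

Plan B by $7,825

Plan A: at 4.75% the monthly rate is 0.0039583, so the payment is 74,250 × 0.0039583 / (1 − 1.0039583^−84) = $1,040.74.
Total interest on Plan A = 84 × $1,040.74 − $74,250 = $13,172.16.
Plan B: at 3.45% the monthly rate is 0.0028750, so the payment is 74,250 × 0.0028750 / (1 − 1.0028750^−48) = $1,658.28.
Total interest on Plan B = 48 × $1,658.28 − $74,250 = $5,347.44.
Plan B is lower by $7,824.72.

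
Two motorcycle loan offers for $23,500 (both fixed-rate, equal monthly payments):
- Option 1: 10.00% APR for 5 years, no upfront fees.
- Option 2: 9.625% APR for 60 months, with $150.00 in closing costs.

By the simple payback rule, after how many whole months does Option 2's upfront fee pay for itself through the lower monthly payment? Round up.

35 months

Option 1: at 10.00% the monthly rate is 0.0083333, so the payment is 23,500 × 0.0083333 / (1 − 1.0083333^−60) = $499.31.
Option 2: monthly rate = 9.625%/12 = 0.0080208; payment = 23,500 × 0.0080208 / (1 − (1+0.0080208)^−60) = $494.98.
Monthly savings = $499.31 − $494.98 = $4.33.
Break-even = $150.00 / $4.33 = 34.64 → 35 months.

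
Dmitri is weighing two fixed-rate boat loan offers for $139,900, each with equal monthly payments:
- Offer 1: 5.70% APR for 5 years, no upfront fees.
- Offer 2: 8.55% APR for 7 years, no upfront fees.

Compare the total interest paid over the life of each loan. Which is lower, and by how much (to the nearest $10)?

Offer 1: monthly rate = 5.7%/12 = 0.0047500; payment = 139,900 × 0.0047500 / (1 − (1+0.0047500)^−60) = $2,685.19.
Total interest on Offer 1 = 60 × $2,685.19 − $139,900 = $21,211.40.
Offer 2: monthly rate = 8.55%/12 = 0.0071250; payment = 139,900 × 0.0071250 / (1 − (1+0.0071250)^−84) = $2,219.04.
Total interest on Offer 2 = 84 × $2,219.04 − $139,900 = $46,499.36.
Offer 1 is lower by $25,287.96.

Offer 1 by $25,290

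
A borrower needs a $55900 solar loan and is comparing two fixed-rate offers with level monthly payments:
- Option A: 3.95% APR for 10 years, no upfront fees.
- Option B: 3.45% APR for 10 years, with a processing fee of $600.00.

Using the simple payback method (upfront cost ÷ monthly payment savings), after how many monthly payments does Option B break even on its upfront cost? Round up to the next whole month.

Option A: monthly rate = 3.95%/12 = 0.0032917; payment = 55,900 × 0.0032917 / (1 − (1+0.0032917)^−120) = $564.63.
Option B: at 3.45% the monthly rate is 0.0028750, so the payment is 55,900 × 0.0028750 / (1 − 1.0028750^−120) = $551.46.
Monthly savings = $564.63 − $551.46 = $13.17.
Break-even = $600.00 / $13.17 = 45.56 → 46 months.

46 months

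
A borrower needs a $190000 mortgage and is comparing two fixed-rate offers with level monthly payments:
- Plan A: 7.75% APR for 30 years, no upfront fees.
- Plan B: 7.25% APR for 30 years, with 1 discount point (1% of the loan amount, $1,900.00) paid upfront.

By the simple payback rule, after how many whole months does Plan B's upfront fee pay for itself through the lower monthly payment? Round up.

30 months

Plan A: at 7.75% the monthly rate is 0.0064583, so the payment is 190,000 × 0.0064583 / (1 − 1.0064583^−360) = $1,361.18.
Plan B: monthly rate = 7.25%/12 = 0.0060417; payment = 190,000 × 0.0060417 / (1 − (1+0.0060417)^−360) = $1,296.13.
Monthly savings = $1,361.18 − $1,296.13 = $65.05.
Break-even = $1,900.00 / $65.05 = 29.21 → 30 months.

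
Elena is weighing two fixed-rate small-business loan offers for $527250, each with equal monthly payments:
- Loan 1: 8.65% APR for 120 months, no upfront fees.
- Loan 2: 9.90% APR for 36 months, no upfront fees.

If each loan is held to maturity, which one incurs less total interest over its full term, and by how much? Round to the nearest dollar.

Loan 1: monthly rate = 8.65%/12 = 0.0072083; payment = 527,250 × 0.0072083 / (1 − (1+0.0072083)^−120) = $6,579.52.
Total interest on Loan 1 = 120 × $6,579.52 − $527,250 = $262,292.40.
Loan 2: monthly rate = 9.9%/12 = 0.0082500; payment = 527,250 × 0.0082500 / (1 − (1+0.0082500)^−36) = $16,988.13.
Total interest on Loan 2 = 36 × $16,988.13 − $527,250 = $84,322.68.
Loan 2 is lower by $177,969.72.

Loan 2 by $177,970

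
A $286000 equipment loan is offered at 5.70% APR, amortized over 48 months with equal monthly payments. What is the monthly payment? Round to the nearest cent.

$6,677.45

Monthly rate = 5.7%/12 = 0.0047500; payment = 286,000 × 0.0047500 / (1 − (1+0.0047500)^−48) = $6,677.45.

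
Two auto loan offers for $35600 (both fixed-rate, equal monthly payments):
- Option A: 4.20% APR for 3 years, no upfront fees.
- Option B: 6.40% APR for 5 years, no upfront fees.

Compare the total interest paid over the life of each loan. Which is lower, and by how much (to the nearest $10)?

Option A: monthly rate = 4.2%/12 = 0.0035000; payment = 35,600 × 0.0035000 / (1 − (1+0.0035000)^−36) = $1,054.22.
Total interest on Option A = 36 × $1,054.22 − $35,600 = $2,351.92.
Option B: monthly rate = 6.4%/12 = 0.0053333; payment = 35,600 × 0.0053333 / (1 − (1+0.0053333)^−60) = $694.89.
Total interest on Option B = 60 × $694.89 − $35,600 = $6,093.40.
Option A is lower by $3,741.48.

Option A by $3,740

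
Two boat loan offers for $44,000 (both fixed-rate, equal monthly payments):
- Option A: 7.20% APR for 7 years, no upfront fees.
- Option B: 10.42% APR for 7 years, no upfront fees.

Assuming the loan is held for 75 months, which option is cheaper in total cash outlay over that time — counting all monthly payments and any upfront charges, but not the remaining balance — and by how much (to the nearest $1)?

Option A: at 7.20% the monthly rate is 0.0060000, so the payment is 44,000 × 0.0060000 / (1 − 1.0060000^−84) = $668.39.
Option B: monthly rate = 10.42%/12 = 0.0086833; payment = 44,000 × 0.0086833 / (1 − (1+0.0086833)^−84) = $740.04.
Over 75 months: Option A costs 75 × $668.39 = $50,129.25; Option B costs 75 × $740.04 = $55,503.00.
Option A is cheaper by $55,503.00 − $50,129.25 = $5,373.75.

Option A by $5,374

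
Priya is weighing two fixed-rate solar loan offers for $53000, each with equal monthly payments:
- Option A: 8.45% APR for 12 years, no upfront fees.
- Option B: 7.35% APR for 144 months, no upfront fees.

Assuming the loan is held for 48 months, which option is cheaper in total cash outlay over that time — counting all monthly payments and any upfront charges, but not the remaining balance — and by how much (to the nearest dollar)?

Option A: monthly rate = 8.45%/12 = 0.0070417; payment = 53,000 × 0.0070417 / (1 − (1+0.0070417)^−144) = $586.86.
Option B: at 7.35% the monthly rate is 0.0061250, so the payment is 53,000 × 0.0061250 / (1 − 1.0061250^−144) = $554.98.
Over 48 months: Option A costs 48 × $586.86 = $28,169.28; Option B costs 48 × $554.98 = $26,639.04.
Option B is cheaper by $28,169.28 − $26,639.04 = $1,530.24.

Option B by $1,530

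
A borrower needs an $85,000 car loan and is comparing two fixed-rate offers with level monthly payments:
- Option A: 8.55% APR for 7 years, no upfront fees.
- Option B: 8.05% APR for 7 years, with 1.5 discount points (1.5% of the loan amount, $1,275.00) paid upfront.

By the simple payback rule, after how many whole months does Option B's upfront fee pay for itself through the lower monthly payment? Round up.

60 months

Option A: at 8.55% the monthly rate is 0.0071250, so the payment is 85,000 × 0.0071250 / (1 − 1.0071250^−84) = $1,348.24.
Option B: at 8.05% the monthly rate is 0.0067083, so the payment is 85,000 × 0.0067083 / (1 − 1.0067083^−84) = $1,326.95.
Monthly savings = $1,348.24 − $1,326.95 = $21.29.
Break-even = $1,275.00 / $21.29 = 59.89 → 60 months.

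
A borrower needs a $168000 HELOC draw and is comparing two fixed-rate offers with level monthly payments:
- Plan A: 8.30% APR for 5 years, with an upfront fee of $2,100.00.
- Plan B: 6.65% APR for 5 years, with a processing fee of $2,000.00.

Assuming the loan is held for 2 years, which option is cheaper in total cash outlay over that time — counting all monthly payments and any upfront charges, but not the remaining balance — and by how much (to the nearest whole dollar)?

Plan B by $3,260

Plan A: monthly rate = 8.3%/12 = 0.0069167; payment = 168,000 × 0.0069167 / (1 − (1+0.0069167)^−60) = $3,430.61.
Plan B: monthly rate = 6.65%/12 = 0.0055417; payment = 168,000 × 0.0055417 / (1 − (1+0.0055417)^−60) = $3,298.93.
Over 24 months: Plan A costs 24 × $3,430.61 + $2,100.00 = $84,434.64; Plan B costs 24 × $3,298.93 + $2,000.00 = $81,174.32.
Plan B is cheaper by $84,434.64 − $81,174.32 = $3,260.32.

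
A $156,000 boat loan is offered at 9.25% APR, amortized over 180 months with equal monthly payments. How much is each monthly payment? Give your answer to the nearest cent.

$1,605.54

At 9.25% the monthly rate is 0.0077083, so the payment is 156,000 × 0.0077083 / (1 − 1.0077083^−180) = $1,605.54.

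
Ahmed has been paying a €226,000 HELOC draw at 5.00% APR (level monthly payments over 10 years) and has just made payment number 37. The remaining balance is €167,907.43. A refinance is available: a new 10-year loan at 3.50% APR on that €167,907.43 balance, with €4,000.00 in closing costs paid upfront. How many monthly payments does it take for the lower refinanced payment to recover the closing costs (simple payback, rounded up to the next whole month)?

Current payment = 226,000 × 5%/12 / (1 − (1+0.0041667)^−120) = €2,397.08.
Refinanced payment = 167,907.43 × 0.0029167 / (1 − (1+0.0029167)^−120) = €1,660.37.
Monthly savings = €2,397.08 − €1,660.37 = €736.71.
Break-even = €4,000.00 / €736.71 = 5.43 → 6 months.

6 months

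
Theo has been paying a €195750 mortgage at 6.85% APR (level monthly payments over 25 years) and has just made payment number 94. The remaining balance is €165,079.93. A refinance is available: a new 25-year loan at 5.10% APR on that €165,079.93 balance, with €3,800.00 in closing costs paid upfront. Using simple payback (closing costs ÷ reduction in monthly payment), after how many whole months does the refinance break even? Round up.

10 months

Current payment = 195,750 × 6.85%/12 / (1 − (1+0.0057083)^−300) = €1,364.85.
Refinanced payment = 165,079.93 × 0.0042500 / (1 − (1+0.0042500)^−300) = €974.68.
Monthly savings = €1,364.85 − €974.68 = €390.17.
Break-even = €3,800.00 / €390.17 = 9.74 → 10 months.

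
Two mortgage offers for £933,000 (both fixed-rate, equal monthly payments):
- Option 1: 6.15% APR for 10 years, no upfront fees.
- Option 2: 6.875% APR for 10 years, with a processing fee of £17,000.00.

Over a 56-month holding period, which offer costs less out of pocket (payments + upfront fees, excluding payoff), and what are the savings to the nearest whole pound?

Option 1: monthly rate = 6.15%/12 = 0.0051250; payment = 933,000 × 0.0051250 / (1 − (1+0.0051250)^−120) = £10,428.63.
Option 2: at 6.875% the monthly rate is 0.0057292, so the payment is 933,000 × 0.0057292 / (1 − 1.0057292^−120) = £10,772.91.
Over 56 months: Option 1 costs 56 × £10,428.63 = £584,003.28; Option 2 costs 56 × £10,772.91 + £17,000.00 = £620,282.96.
Option 1 is cheaper by £620,282.96 − £584,003.28 = £36,279.68.

Option 1 by £36,280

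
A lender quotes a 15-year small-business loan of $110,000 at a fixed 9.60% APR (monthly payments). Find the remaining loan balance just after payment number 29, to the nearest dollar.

$101,054

With monthly rate i = 9.6%/12 = 0.0080000, the balance after k of n payments is P · [(1+i)^n − (1+i)^k] / [(1+i)^n − 1].
(1+0.0080000)^180 = 4.19658264 and (1+0.0080000)^29 = 1.25995615, so the balance is 110,000 × (4.19658264 − 1.25995615) / (4.19658264 − 1) = $101,054.45.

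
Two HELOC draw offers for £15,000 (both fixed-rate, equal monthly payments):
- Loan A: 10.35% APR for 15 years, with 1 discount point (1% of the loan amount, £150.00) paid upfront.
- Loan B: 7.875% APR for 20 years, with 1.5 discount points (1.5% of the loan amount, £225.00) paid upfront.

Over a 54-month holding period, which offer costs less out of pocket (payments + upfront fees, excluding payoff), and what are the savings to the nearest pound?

Loan B by £2,091

Loan A: at 10.35% the monthly rate is 0.0086250, so the payment is 15,000 × 0.0086250 / (1 − 1.0086250^−180) = £164.42.
Loan B: at 7.875% the monthly rate is 0.0065625, so the payment is 15,000 × 0.0065625 / (1 − 1.0065625^−240) = £124.30.
Over 54 months: Loan A costs 54 × £164.42 + £150.00 = £9,028.68; Loan B costs 54 × £124.30 + £225.00 = £6,937.20.
Loan B is cheaper by £9,028.68 − £6,937.20 = £2,091.48.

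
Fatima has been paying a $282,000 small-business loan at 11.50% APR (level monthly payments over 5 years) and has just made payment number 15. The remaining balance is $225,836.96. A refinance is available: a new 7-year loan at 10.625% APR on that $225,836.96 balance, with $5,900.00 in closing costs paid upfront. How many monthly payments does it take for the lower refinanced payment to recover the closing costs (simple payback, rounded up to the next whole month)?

Current payment = 282,000 × 11.5%/12 / (1 − (1+0.0095833)^−60) = $6,201.92.
Refinanced payment = 225,836.96 × 0.0088542 / (1 − (1+0.0088542)^−84) = $3,822.49.
Monthly savings = $6,201.92 − $3,822.49 = $2,379.43.
Break-even = $5,900.00 / $2,379.43 = 2.48 → 3 months.

3 months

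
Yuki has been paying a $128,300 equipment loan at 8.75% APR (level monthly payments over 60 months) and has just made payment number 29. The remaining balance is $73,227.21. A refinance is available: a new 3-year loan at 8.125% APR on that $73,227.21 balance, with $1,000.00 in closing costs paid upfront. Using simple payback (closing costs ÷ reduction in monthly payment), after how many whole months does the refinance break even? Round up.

Current payment = 128,300 × 8.75%/12 / (1 − (1+0.0072917)^−60) = $2,647.76.
Refinanced payment = 73,227.21 × 0.0067708 / (1 − (1+0.0067708)^−36) = $2,298.90.
Monthly savings = $2,647.76 − $2,298.90 = $348.86.
Break-even = $1,000.00 / $348.86 = 2.87 → 3 months.

3 months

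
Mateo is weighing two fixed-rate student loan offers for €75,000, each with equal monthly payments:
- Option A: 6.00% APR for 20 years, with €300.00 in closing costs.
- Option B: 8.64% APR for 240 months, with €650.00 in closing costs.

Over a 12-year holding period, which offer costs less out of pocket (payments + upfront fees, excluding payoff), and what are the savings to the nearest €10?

Option A by €17,660

Option A: monthly rate = 6%/12 = 0.0050000; payment = 75,000 × 0.0050000 / (1 − (1+0.0050000)^−240) = €537.32.
Option B: at 8.64% the monthly rate is 0.0072000, so the payment is 75,000 × 0.0072000 / (1 − 1.0072000^−240) = €657.53.
Over 144 months: Option A costs 144 × €537.32 + €300.00 = €77,674.08; Option B costs 144 × €657.53 + €650.00 = €95,334.32.
Option A is cheaper by €95,334.32 − €77,674.08 = €17,660.24.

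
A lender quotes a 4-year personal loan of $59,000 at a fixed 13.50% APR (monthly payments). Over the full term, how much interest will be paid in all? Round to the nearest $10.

$17,680

At 13.50% the monthly rate is 0.0112500, so the payment is 59,000 × 0.0112500 / (1 − 1.0112500^−48) = $1,597.50.
Total paid = 48 × $1,597.50 = $76,680.00; interest = $76,680.00 − $59,000 = $17,680.00.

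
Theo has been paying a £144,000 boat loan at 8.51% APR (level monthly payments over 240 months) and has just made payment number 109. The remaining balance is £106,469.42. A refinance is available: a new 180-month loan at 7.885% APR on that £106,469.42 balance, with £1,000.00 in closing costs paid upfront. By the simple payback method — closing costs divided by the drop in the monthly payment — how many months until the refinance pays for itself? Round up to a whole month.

Current payment = 144,000 × 8.51%/12 / (1 − (1+0.0070917)^−240) = £1,250.58.
Refinanced payment = 106,469.42 × 0.0065708 / (1 − (1+0.0065708)^−180) = £1,010.42.
Monthly savings = £1,250.58 − £1,010.42 = £240.16.
Break-even = £1,000.00 / £240.16 = 4.16 → 5 months.

5 months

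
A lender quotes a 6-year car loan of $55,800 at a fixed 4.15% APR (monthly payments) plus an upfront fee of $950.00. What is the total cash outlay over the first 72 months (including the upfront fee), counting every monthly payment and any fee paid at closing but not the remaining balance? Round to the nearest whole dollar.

$64,081

Monthly rate = 4.15%/12 = 0.0034583; payment = 55,800 × 0.0034583 / (1 − (1+0.0034583)^−72) = $876.82.
Total outlay = 72 × $876.82 + $950.00 = $64,081.04.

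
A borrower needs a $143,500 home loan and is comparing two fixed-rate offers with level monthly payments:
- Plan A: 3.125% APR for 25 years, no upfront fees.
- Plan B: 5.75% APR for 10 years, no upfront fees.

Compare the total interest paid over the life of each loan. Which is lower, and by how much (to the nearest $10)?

Plan A: at 3.125% the monthly rate is 0.0026042, so the payment is 143,500 × 0.0026042 / (1 − 1.0026042^−300) = $689.86.
Total interest on Plan A = 300 × $689.86 − $143,500 = $63,458.00.
Plan B: monthly rate = 5.75%/12 = 0.0047917; payment = 143,500 × 0.0047917 / (1 − (1+0.0047917)^−120) = $1,575.19.
Total interest on Plan B = 120 × $1,575.19 − $143,500 = $45,522.80.
Plan B is lower by $17,935.20.

Plan B by $17,940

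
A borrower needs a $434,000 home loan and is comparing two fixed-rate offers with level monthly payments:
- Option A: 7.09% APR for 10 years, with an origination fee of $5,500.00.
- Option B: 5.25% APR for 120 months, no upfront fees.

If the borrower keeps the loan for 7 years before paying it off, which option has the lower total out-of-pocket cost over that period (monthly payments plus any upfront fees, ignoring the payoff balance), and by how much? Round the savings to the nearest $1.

Option A: at 7.09% the monthly rate is 0.0059083, so the payment is 434,000 × 0.0059083 / (1 − 1.0059083^−120) = $5,059.26.
Option B: monthly rate = 5.25%/12 = 0.0043750; payment = 434,000 × 0.0043750 / (1 − (1+0.0043750)^−120) = $4,656.46.
Over 84 months: Option A costs 84 × $5,059.26 + $5,500.00 = $430,477.84; Option B costs 84 × $4,656.46 = $391,142.64.
Option B is cheaper by $430,477.84 − $391,142.64 = $39,335.20.

Option B by $39,335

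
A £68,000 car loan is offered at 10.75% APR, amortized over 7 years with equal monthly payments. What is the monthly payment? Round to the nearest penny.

£1,155.41

Monthly rate = 10.75%/12 = 0.0089583; payment = 68,000 × 0.0089583 / (1 − (1+0.0089583)^−84) = £1,155.41.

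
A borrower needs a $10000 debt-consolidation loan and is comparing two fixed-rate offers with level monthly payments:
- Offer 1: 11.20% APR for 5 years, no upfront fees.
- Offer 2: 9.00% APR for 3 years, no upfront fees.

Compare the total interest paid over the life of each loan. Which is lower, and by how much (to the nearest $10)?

Offer 1: monthly rate = 11.2%/12 = 0.0093333; payment = 10,000 × 0.0093333 / (1 − (1+0.0093333)^−60) = $218.42.
Total interest on Offer 1 = 60 × $218.42 − $10,000 = $3,105.20.
Offer 2: at 9.00% the monthly rate is 0.0075000, so the payment is 10,000 × 0.0075000 / (1 − 1.0075000^−36) = $318.00.
Total interest on Offer 2 = 36 × $318.00 − $10,000 = $1,448.00.
Offer 2 is lower by $1,657.20.

Offer 2 by $1,660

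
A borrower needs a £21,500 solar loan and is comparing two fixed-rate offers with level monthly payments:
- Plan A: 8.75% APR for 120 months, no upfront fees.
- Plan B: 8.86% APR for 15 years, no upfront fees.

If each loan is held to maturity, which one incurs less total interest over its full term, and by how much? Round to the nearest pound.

Plan A by £6,596

Plan A: monthly rate = 8.75%/12 = 0.0072917; payment = 21,500 × 0.0072917 / (1 − (1+0.0072917)^−120) = £269.45.
Total interest on Plan A = 120 × £269.45 − £21,500 = £10,834.00.
Plan B: monthly rate = 8.86%/12 = 0.0073833; payment = 21,500 × 0.0073833 / (1 − (1+0.0073833)^−180) = £216.28.
Total interest on Plan B = 180 × £216.28 − £21,500 = £17,430.40.
Plan A is lower by £6,596.40.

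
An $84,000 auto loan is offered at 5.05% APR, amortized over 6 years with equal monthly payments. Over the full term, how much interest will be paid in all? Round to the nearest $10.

$13,540

Monthly rate = 5.05%/12 = 0.0042083; payment = 84,000 × 0.0042083 / (1 − (1+0.0042083)^−72) = $1,354.76.
Total paid = 72 × $1,354.76 = $97,542.72; interest = $97,542.72 − $84,000 = $13,542.72.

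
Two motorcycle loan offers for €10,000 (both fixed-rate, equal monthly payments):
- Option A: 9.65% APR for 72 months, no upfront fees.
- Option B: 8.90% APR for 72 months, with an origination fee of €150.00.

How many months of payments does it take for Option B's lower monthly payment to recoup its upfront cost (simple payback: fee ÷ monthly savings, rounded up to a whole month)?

Option A: at 9.65% the monthly rate is 0.0080417, so the payment is 10,000 × 0.0080417 / (1 − 1.0080417^−72) = €183.50.
Option B: monthly rate = 8.9%/12 = 0.0074167; payment = 10,000 × 0.0074167 / (1 − (1+0.0074167)^−72) = €179.76.
Monthly savings = €183.50 − €179.76 = €3.74.
Break-even = €150.00 / €3.74 = 40.11 → 41 months.

41 months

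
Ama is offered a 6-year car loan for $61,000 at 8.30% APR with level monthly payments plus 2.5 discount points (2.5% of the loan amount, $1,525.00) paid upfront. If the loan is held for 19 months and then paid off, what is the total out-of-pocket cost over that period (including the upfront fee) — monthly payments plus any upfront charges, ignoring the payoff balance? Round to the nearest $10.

$22,020

Monthly rate = 8.3%/12 = 0.0069167; payment = 61,000 × 0.0069167 / (1 − (1+0.0069167)^−72) = $1,078.49.
Total outlay = 19 × $1,078.49 + $1,525.00 = $22,016.31.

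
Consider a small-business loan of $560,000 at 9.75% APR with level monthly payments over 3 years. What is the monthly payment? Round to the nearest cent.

$18,003.97

At 9.75% the monthly rate is 0.0081250, so the payment is 560,000 × 0.0081250 / (1 − 1.0081250^−36) = $18,003.97.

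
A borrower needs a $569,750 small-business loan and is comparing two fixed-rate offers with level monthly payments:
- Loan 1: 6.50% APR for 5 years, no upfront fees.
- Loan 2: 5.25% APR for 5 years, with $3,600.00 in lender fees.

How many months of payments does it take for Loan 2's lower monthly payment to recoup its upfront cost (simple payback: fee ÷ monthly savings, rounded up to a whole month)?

Loan 1: at 6.50% the monthly rate is 0.0054167, so the payment is 569,750 × 0.0054167 / (1 − 1.0054167^−60) = $11,147.81.
Loan 2: monthly rate = 5.25%/12 = 0.0043750; payment = 569,750 × 0.0043750 / (1 − (1+0.0043750)^−60) = $10,817.26.
Monthly savings = $11,147.81 − $10,817.26 = $330.55.
Break-even = $3,600.00 / $330.55 = 10.89 → 11 months.

11 months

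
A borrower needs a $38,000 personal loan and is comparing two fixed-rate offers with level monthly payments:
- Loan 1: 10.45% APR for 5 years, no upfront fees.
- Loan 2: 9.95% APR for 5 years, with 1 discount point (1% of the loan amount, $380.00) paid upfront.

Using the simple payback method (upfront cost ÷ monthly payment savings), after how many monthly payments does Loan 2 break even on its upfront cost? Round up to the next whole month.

Loan 1: monthly rate = 10.45%/12 = 0.0087083; payment = 38,000 × 0.0087083 / (1 − (1+0.0087083)^−60) = $815.83.
Loan 2: at 9.95% the monthly rate is 0.0082917, so the payment is 38,000 × 0.0082917 / (1 − 1.0082917^−60) = $806.45.
Monthly savings = $815.83 − $806.45 = $9.38.
Break-even = $380.00 / $9.38 = 40.51 → 41 months.

41 months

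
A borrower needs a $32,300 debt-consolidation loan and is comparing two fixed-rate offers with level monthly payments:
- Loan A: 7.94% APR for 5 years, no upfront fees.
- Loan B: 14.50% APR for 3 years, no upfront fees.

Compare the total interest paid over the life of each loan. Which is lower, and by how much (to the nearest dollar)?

Loan A: monthly rate = 7.94%/12 = 0.0066167; payment = 32,300 × 0.0066167 / (1 − (1+0.0066167)^−60) = $654.00.
Total interest on Loan A = 60 × $654.00 − $32,300 = $6,940.00.
Loan B: at 14.50% the monthly rate is 0.0120833, so the payment is 32,300 × 0.0120833 / (1 − 1.0120833^−36) = $1,111.80.
Total interest on Loan B = 36 × $1,111.80 − $32,300 = $7,724.80.
Loan A is lower by $784.80.

Loan A by $785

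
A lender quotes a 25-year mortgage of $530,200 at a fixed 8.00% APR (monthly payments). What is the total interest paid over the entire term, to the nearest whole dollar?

$697,451

Monthly rate = 8%/12 = 0.0066667; payment = 530,200 × 0.0066667 / (1 − (1+0.0066667)^−300) = $4,092.17.
Total paid = 300 × $4,092.17 = $1,227,651.00; interest = $1,227,651.00 − $530,200 = $697,451.00.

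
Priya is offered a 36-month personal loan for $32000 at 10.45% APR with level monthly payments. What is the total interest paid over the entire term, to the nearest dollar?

$5,416

At 10.45% the monthly rate is 0.0087083, so the payment is 32,000 × 0.0087083 / (1 − 1.0087083^−36) = $1,039.32.
Total paid = 36 × $1,039.32 = $37,415.52; interest = $37,415.52 − $32,000 = $5,415.52.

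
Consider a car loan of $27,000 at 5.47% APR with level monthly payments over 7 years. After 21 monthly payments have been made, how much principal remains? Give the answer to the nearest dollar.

$21,184

With monthly rate i = 5.47%/12 = 0.0045583, the balance after k of n payments is P · [(1+i)^n − (1+i)^k] / [(1+i)^n − 1].
(1+0.0045583)^84 = 1.46525597 and (1+0.0045583)^21 = 1.10021706, so the balance is 27,000 × (1.46525597 − 1.10021706) / (1.46525597 − 1) = $21,184.15.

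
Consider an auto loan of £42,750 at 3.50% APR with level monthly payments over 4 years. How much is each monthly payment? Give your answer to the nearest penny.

At 3.50% the monthly rate is 0.0029167, so the payment is 42,750 × 0.0029167 / (1 − 1.0029167^−48) = £955.72.

£955.72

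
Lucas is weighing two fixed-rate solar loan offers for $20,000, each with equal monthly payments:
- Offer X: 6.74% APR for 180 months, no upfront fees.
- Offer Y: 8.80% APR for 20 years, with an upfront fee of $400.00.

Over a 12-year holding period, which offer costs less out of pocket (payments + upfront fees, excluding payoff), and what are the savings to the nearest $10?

Offer X: at 6.74% the monthly rate is 0.0056167, so the payment is 20,000 × 0.0056167 / (1 − 1.0056167^−180) = $176.87.
Offer Y: monthly rate = 8.8%/12 = 0.0073333; payment = 20,000 × 0.0073333 / (1 − (1+0.0073333)^−240) = $177.38.
Over 144 months: Offer X costs 144 × $176.87 = $25,469.28; Offer Y costs 144 × $177.38 + $400.00 = $25,942.72.
Offer X is cheaper by $25,942.72 − $25,469.28 = $473.44.

Offer X by $470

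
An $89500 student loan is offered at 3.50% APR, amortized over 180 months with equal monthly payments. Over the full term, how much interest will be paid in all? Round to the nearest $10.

$25,670

Monthly rate = 3.5%/12 = 0.0029167; payment = 89,500 × 0.0029167 / (1 − (1+0.0029167)^−180) = $639.82.
Total paid = 180 × $639.82 = $115,167.60; interest = $115,167.60 − $89,500 = $25,667.60.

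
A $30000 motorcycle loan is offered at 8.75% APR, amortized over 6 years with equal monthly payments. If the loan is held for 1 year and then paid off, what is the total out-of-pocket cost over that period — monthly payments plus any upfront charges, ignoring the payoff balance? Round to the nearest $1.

At 8.75% the monthly rate is 0.0072917, so the payment is 30,000 × 0.0072917 / (1 − 1.0072917^−72) = $537.05.
Total outlay = 12 × $537.05 = $6,444.60.

$6,445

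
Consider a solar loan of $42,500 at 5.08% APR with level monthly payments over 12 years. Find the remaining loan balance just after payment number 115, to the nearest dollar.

With monthly rate i = 5.08%/12 = 0.0042333, the balance after k of n payments is P · [(1+i)^n − (1+i)^k] / [(1+i)^n − 1].
(1+0.0042333)^144 = 1.83732978 and (1+0.0042333)^115 = 1.62548425, so the balance is 42,500 × (1.83732978 − 1.62548425) / (1.83732978 − 1) = $10,752.56.

$10,753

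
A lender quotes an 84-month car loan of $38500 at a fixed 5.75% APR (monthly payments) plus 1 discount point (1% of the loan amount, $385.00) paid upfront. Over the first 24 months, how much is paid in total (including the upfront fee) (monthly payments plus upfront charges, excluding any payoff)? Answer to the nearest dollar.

$13,773

At 5.75% the monthly rate is 0.0047917, so the payment is 38,500 × 0.0047917 / (1 − 1.0047917^−84) = $557.83.
Total outlay = 24 × $557.83 + $385.00 = $13,772.92.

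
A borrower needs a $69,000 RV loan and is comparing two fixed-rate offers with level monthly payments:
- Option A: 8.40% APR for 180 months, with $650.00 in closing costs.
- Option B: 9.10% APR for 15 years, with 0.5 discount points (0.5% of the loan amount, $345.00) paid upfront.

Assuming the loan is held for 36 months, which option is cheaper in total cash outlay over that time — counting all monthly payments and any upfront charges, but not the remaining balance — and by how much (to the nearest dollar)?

Option A by $722

Option A: monthly rate = 8.4%/12 = 0.0070000; payment = 69,000 × 0.0070000 / (1 − (1+0.0070000)^−180) = $675.43.
Option B: at 9.10% the monthly rate is 0.0075833, so the payment is 69,000 × 0.0075833 / (1 − 1.0075833^−180) = $703.95.
Over 36 months: Option A costs 36 × $675.43 + $650.00 = $24,965.48; Option B costs 36 × $703.95 + $345.00 = $25,687.20.
Option A is cheaper by $25,687.20 − $24,965.48 = $721.72.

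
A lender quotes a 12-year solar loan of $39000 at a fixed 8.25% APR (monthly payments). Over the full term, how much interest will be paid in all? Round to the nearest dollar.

Monthly rate = 8.25%/12 = 0.0068750; payment = 39,000 × 0.0068750 / (1 − (1+0.0068750)^−144) = $427.52.
Total paid = 144 × $427.52 = $61,562.88; interest = $61,562.88 − $39,000 = $22,562.88.

$22,563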